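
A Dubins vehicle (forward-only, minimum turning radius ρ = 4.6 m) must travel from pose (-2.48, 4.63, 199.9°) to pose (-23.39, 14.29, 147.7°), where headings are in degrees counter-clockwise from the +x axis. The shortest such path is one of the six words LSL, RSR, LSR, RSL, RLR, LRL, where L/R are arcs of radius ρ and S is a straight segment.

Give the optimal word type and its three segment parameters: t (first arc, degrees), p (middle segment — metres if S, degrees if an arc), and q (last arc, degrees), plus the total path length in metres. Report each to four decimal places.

RSR: t = 48.5424°, p = 19.2407 m, q = 3.6576°, L = 23.4316 m

Let ψ = atan2(Δy, Δx) = atan2(9.66, -20.91) = 155.2040° be the start→goal bearing.
Normalize: d = |goal − start| / ρ = 23.033534/4.6 = 5.007290, α = (θ_start − ψ) mod 360° = 44.6960° = 0.780092 rad, β = (θ_goal − ψ) mod 360° = 352.4960° = 6.152216 rad.
Common terms: sin α = 0.703345, cos α = 0.710849, sin β = -0.130596, cos β = 0.991436, cos(α−β) = 0.612907, d² = 25.072954. Work in radians in the unit-radius frame; every candidate has L = ρ·(t + p + q).
LSL: p² = 2 + d² − 2cos(α−β) + 2d(sin α − sin β) = 34.198704; p = √p² = 5.847966; φ = atan2(cos β − cos α, d + sin α − sin β) = 0.047999 rad; t = (φ − α) mod 2π = 5.551092 rad, q = (β − φ) mod 2π = 6.104217 rad → L = 4.6·(5.551092 + 5.847966 + 6.104217) = 4.6·17.503275 = 80.515063 m
RSR: p² = 2 + d² − 2cos(α−β) + 2d(sin β − sin α) = 17.495575; p = √p² = 4.182771; φ = atan2(cos α − cos β, d − sin α + sin β) = -0.067132 rad; t = (α − φ) mod 2π = 0.847224 rad, q = (φ − β) mod 2π = 0.063838 rad → L = 4.6·(0.847224 + 4.182771 + 0.063838) = 4.6·5.093833 = 23.431632 m
LSR: p² = d² − 2 + 2cos(α−β) + 2d(sin α + sin β) = 30.034612; p = √p² = 5.480384; φ = atan2(−cos α − cos β, d + sin α + sin β) − atan2(−2, p) = 0.053821 rad; t = (φ − α) mod 2π = 5.556915 rad, q = (φ − β) mod 2π = 0.184791 rad → L = 4.6·(5.556915 + 5.480384 + 0.184791) = 4.6·11.222090 = 51.621614 m
RSL: p² = d² − 2 + 2cos(α−β) − 2d(sin α + sin β) = 18.562924; p = √p² = 4.308471; φ = atan2(cos α + cos β, d − sin α − sin β) − atan2(2, p) = -0.068077 rad; t = (α − φ) mod 2π = 0.848170 rad, q = (β − φ) mod 2π = 6.220293 rad → L = 4.6·(0.848170 + 4.308471 + 6.220293) = 4.6·11.376934 = 52.333895 m
RLR: c = (6 − d² + 2cos(α−β) + 2d(sin α − sin β))/8 = -1.186947, |c| > 1 → infeasible
LRL: c = (6 − d² + 2cos(α−β) − 2d(sin α − sin β))/8 = -3.274838, |c| > 1 → infeasible
Shortest: RSR with L = 23.431632 m ≈ 23.4316 m
Convert RSR to answer units (arcs ×180/π): t = 0.847224·180/π = 48.5424°, p = ρ·p = 4.6·4.182771 = 19.2407 m, q = 0.063838·180/π = 3.6576°, L = 23.4316 m.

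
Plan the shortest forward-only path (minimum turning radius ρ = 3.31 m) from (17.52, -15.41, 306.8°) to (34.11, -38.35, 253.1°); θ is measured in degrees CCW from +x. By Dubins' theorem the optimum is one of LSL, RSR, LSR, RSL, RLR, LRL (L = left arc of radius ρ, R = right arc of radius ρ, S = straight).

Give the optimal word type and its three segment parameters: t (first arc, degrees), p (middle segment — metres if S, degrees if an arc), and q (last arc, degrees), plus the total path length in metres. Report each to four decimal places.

Let ψ = atan2(Δy, Δx) = atan2(-22.94, 16.59) = -54.1259° be the start→goal bearing.
Normalize: d = |goal − start| / ρ = 28.310276/3.31 = 8.552953, α = (θ_start − ψ) mod 360° = 0.9259° = 0.016160 rad, β = (θ_goal − ψ) mod 360° = 307.2259° = 5.362103 rad.
Common terms: sin α = 0.016159, cos α = 0.999869, sin β = -0.796257, cos β = 0.604959, cos(α−β) = 0.592013, d² = 73.153011. Work in radians in the unit-radius frame; every candidate has L = ρ·(t + p + q).
LSL: p² = 2 + d² − 2cos(α−β) + 2d(sin α − sin β) = 87.866092; p = √p² = 9.373691; φ = atan2(cos β − cos α, d + sin α − sin β) = -0.042142 rad; t = (φ − α) mod 2π = 6.224883 rad, q = (β − φ) mod 2π = 5.404245 rad → L = 3.31·(6.224883 + 9.373691 + 5.404245) = 3.31·21.002820 = 69.519335 m
RSR: p² = 2 + d² − 2cos(α−β) + 2d(sin β − sin α) = 60.071876; p = √p² = 7.750605; φ = atan2(cos α − cos β, d − sin α + sin β) = 0.050974 rad; t = (α − φ) mod 2π = 6.248371 rad, q = (φ − β) mod 2π = 0.972056 rad → L = 3.31·(6.248371 + 7.750605 + 0.972056) = 3.31·14.971032 = 49.554116 m
LSR: p² = d² − 2 + 2cos(α−β) + 2d(sin α + sin β) = 58.992760; p = √p² = 7.680674; φ = atan2(−cos α − cos β, d + sin α + sin β) − atan2(−2, p) = 0.051132 rad; t = (φ − α) mod 2π = 0.034972 rad, q = (φ − β) mod 2π = 0.972214 rad → L = 3.31·(0.034972 + 7.680674 + 0.972214) = 3.31·8.687861 = 28.756819 m
RSL: p² = d² − 2 + 2cos(α−β) − 2d(sin α + sin β) = 85.681314; p = √p² = 9.256420; φ = atan2(cos α + cos β, d − sin α − sin β) − atan2(2, p) = -0.042509 rad; t = (α − φ) mod 2π = 0.058669 rad, q = (β − φ) mod 2π = 5.404613 rad → L = 3.31·(0.058669 + 9.256420 + 5.404613) = 3.31·14.719702 = 48.722213 m
RLR: c = (6 − d² + 2cos(α−β) + 2d(sin α − sin β))/8 = -6.508985, |c| > 1 → infeasible
LRL: c = (6 − d² + 2cos(α−β) − 2d(sin α − sin β))/8 = -9.983262, |c| > 1 → infeasible
Shortest: LSR with L = 28.756819 m ≈ 28.7568 m
Convert LSR to answer units (arcs ×180/π): t = 0.034972·180/π = 2.0038°, p = ρ·p = 3.31·7.680674 = 25.4230 m, q = 0.972214·180/π = 55.7038°, L = 28.7568 m.

LSR: t = 2.0038°, p = 25.4230 m, q = 55.7038°, L = 28.7568 m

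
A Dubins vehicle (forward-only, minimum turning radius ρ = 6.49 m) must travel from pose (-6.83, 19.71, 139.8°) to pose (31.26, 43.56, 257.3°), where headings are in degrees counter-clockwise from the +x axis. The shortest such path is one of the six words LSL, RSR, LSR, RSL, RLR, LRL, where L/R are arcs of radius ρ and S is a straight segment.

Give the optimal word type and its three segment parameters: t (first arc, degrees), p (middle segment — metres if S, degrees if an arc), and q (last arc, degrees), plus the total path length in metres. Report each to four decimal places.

Let ψ = atan2(Δy, Δx) = atan2(23.85, 38.09) = 32.0527° be the start→goal bearing.
Normalize: d = |goal − start| / ρ = 44.940745/6.49 = 6.924614, α = (θ_start − ψ) mod 360° = 107.7473° = 1.880545 rad, β = (θ_goal − ψ) mod 360° = 225.2473° = 3.931307 rad.
Common terms: sin α = 0.952410, cos α = -0.304820, sin β = -0.710152, cos β = -0.704048, cos(α−β) = -0.461749, d² = 47.950280. Work in radians in the unit-radius frame; every candidate has L = ρ·(t + p + q).
LSL: p² = 2 + d² − 2cos(α−β) + 2d(sin α − sin β) = 73.898985; p = √p² = 8.596452; φ = atan2(cos β − cos α, d + sin α − sin β) = -0.046458 rad; t = (φ − α) mod 2π = 4.356182 rad, q = (β − φ) mod 2π = 3.977765 rad → L = 6.49·(4.356182 + 8.596452 + 3.977765) = 6.49·16.930399 = 109.878290 m
RSR: p² = 2 + d² − 2cos(α−β) + 2d(sin β − sin α) = 27.848570; p = √p² = 5.277174; φ = atan2(cos α − cos β, d − sin α + sin β) = 0.075724 rad; t = (α − φ) mod 2π = 1.804821 rad, q = (φ − β) mod 2π = 2.427602 rad → L = 6.49·(1.804821 + 5.277174 + 2.427602) = 6.49·9.509598 = 61.717290 m
LSR: p² = d² − 2 + 2cos(α−β) + 2d(sin α + sin β) = 48.381865; p = √p² = 6.955707; φ = atan2(−cos α − cos β, d + sin α + sin β) − atan2(−2, p) = 0.419830 rad; t = (φ − α) mod 2π = 4.822470 rad, q = (φ − β) mod 2π = 2.771708 rad → L = 6.49·(4.822470 + 6.955707 + 2.771708) = 6.49·14.549886 = 94.428758 m
RSL: p² = d² − 2 + 2cos(α−β) − 2d(sin α + sin β) = 41.671701; p = √p² = 6.455362; φ = atan2(cos α + cos β, d − sin α − sin β) − atan2(2, p) = -0.450285 rad; t = (α − φ) mod 2π = 2.330830 rad, q = (β − φ) mod 2π = 4.381592 rad → L = 6.49·(2.330830 + 6.455362 + 4.381592) = 6.49·13.167784 = 85.458919 m
RLR: c = (6 − d² + 2cos(α−β) + 2d(sin α − sin β))/8 = -2.481071, |c| > 1 → infeasible
LRL: c = (6 − d² + 2cos(α−β) − 2d(sin α − sin β))/8 = -8.237373, |c| > 1 → infeasible
Shortest: RSR with L = 61.717290 m ≈ 61.7173 m
Convert RSR to answer units (arcs ×180/π): t = 1.804821·180/π = 103.4086°, p = ρ·p = 6.49·5.277174 = 34.2489 m, q = 2.427602·180/π = 139.0914°, L = 61.7173 m.

RSR: t = 103.4086°, p = 34.2489 m, q = 139.0914°, L = 61.7173 m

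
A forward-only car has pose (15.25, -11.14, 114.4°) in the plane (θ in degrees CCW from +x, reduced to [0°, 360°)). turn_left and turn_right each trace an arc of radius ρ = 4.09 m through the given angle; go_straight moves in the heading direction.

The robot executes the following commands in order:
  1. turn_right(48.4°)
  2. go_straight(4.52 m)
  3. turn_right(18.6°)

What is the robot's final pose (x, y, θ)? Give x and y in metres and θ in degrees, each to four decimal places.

set_pose: (x, y, θ) = (15.2500, -11.1400, 114.4000°), ρ = 4.09
turn_right(48.4°): centre at ρ to the right, rotate −48.4° → (15.2383, -7.7869, 66.0000°)
go_straight(4.52): x += 4.52·cos θ, y += 4.52·sin θ → (17.0767, -3.6576, 66.0000°)
turn_right(18.6°): centre at ρ to the right, rotate −18.6° → (17.8025, -2.5528, 47.4000°)

(17.8025, -2.5528, 47.4000°)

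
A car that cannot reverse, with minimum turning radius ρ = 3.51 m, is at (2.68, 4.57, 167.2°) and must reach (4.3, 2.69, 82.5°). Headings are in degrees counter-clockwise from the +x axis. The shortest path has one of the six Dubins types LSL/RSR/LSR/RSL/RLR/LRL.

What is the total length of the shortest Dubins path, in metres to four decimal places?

19.6802 m

Let ψ = atan2(Δy, Δx) = atan2(-1.88, 1.62) = -49.2485° be the start→goal bearing.
Normalize: d = |goal − start| / ρ = 2.481693/3.51 = 0.707035, α = (θ_start − ψ) mod 360° = 216.4485° = 3.777738 rad, β = (θ_goal − ψ) mod 360° = 131.7485° = 2.299444 rad.
Common terms: sin α = -0.594099, cos α = -0.804392, sin β = 0.746075, cos β = -0.665862, cos(α−β) = 0.092371, d² = 0.499899. Work in radians in the unit-radius frame; every candidate has L = ρ·(t + p + q).
LSL: p² = 2 + d² − 2cos(α−β) + 2d(sin α − sin β) = 0.420056; p = √p² = 0.648118; φ = atan2(cos β − cos α, d + sin α − sin β) = 2.926189 rad; t = (φ − α) mod 2π = 5.431636 rad, q = (β − φ) mod 2π = 5.656441 rad → L = 3.51·(5.431636 + 0.648118 + 5.656441) = 3.51·11.736194 = 41.194042 m
RSR: p² = 2 + d² − 2cos(α−β) + 2d(sin β − sin α) = 4.210258; p = √p² = 2.051891; φ = atan2(cos α − cos β, d − sin α + sin β) = -0.067565 rad; t = (α − φ) mod 2π = 3.845303 rad, q = (φ − β) mod 2π = 3.916176 rad → L = 3.51·(3.845303 + 2.051891 + 3.916176) = 3.51·9.813371 = 34.444931 m
LSR: p² = d² − 2 + 2cos(α−β) + 2d(sin α + sin β) = -1.100456 < 0 → infeasible
RSL: p² = d² − 2 + 2cos(α−β) − 2d(sin α + sin β) = -1.530265 < 0 → infeasible
RLR: c = (6 − d² + 2cos(α−β) + 2d(sin α − sin β))/8 = 0.473718; p = 2π − arccos c = 5.205896 rad; φ = atan2(cos α − cos β, d − sin α + sin β) = -0.067565 rad; t = (α − φ + p/2) mod 2π = 0.165066 rad, q = (α − β − t + p) mod 2π = 0.235939 rad → L = 3.51·(0.165066 + 5.205896 + 0.235939) = 3.51·5.606901 = 19.680224 m
LRL: c = (6 − d² + 2cos(α−β) − 2d(sin α − sin β))/8 = 0.947493; p = 2π − arccos c = 5.957692 rad; φ = atan2(cos β − cos α, d + sin α − sin β) = 2.926189 rad; t = (φ − α + p/2) mod 2π = 2.127296 rad, q = (β − α − t + p) mod 2π = 2.352102 rad → L = 3.51·(2.127296 + 5.957692 + 2.352102) = 3.51·10.437089 = 36.634183 m
Shortest: RLR with L = 19.680224 m ≈ 19.6802 m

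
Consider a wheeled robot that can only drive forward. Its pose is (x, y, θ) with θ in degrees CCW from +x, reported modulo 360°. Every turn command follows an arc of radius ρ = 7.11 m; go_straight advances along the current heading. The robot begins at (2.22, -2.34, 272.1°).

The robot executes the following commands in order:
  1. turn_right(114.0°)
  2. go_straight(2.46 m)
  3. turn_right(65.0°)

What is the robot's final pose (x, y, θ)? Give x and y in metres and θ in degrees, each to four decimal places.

(-14.2673, -2.0675, 93.1000°)

set_pose: (x, y, θ) = (2.2200, -2.3400, 272.1000°), ρ = 7.11
turn_right(114.0°): centre at ρ to the right, rotate −114.0° → (-7.5372, -9.1975, 158.1000°)
go_straight(2.46): x += 2.46·cos θ, y += 2.46·sin θ → (-9.8196, -8.2799, 158.1000°)
turn_right(65.0°): centre at ρ to the right, rotate −65.0° → (-14.2673, -2.0675, 93.1000°)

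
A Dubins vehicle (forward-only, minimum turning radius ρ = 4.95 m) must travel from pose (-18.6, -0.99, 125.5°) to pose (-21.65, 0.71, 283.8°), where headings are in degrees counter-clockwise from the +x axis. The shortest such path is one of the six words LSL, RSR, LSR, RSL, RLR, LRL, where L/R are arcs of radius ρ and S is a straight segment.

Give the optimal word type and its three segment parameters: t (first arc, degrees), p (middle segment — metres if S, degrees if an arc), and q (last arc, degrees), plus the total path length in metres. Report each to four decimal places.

Let ψ = atan2(Δy, Δx) = atan2(1.70, -3.05) = 150.8657° be the start→goal bearing.
Normalize: d = |goal − start| / ρ = 3.491776/4.95 = 0.705409, α = (θ_start − ψ) mod 360° = 334.6343° = 5.840470 rad, β = (θ_goal − ψ) mod 360° = 132.9343° = 2.320141 rad.
Common terms: sin α = -0.428394, cos α = 0.903592, sin β = 0.732135, cos β = -0.681159, cos(α−β) = -0.929133, d² = 0.497602. Work in radians in the unit-radius frame; every candidate has L = ρ·(t + p + q).
LSL: p² = 2 + d² − 2cos(α−β) + 2d(sin α − sin β) = 2.718570; p = √p² = 1.648809; φ = atan2(cos β − cos α, d + sin α − sin β) = -1.850457 rad; t = (φ − α) mod 2π = 4.875443 rad, q = (β − φ) mod 2π = 4.170598 rad → L = 4.95·(4.875443 + 1.648809 + 4.170598) = 4.95·10.694850 = 52.939509 m
RSR: p² = 2 + d² − 2cos(α−β) + 2d(sin β − sin α) = 5.993164; p = √p² = 2.448094; φ = atan2(cos α − cos β, d − sin α + sin β) = 0.704090 rad; t = (α − φ) mod 2π = 5.136380 rad, q = (φ − β) mod 2π = 4.667135 rad → L = 4.95·(5.136380 + 2.448094 + 4.667135) = 4.95·12.251608 = 60.645462 m
LSR: p² = d² − 2 + 2cos(α−β) + 2d(sin α + sin β) = -2.932139 < 0 → infeasible
RSL: p² = d² − 2 + 2cos(α−β) − 2d(sin α + sin β) = -3.789186 < 0 → infeasible
RLR: c = (6 − d² + 2cos(α−β) + 2d(sin α − sin β))/8 = 0.250854; p = 2π − arccos c = 4.965952 rad; φ = atan2(cos α − cos β, d − sin α + sin β) = 0.704090 rad; t = (α − φ + p/2) mod 2π = 1.336170 rad, q = (α − β − t + p) mod 2π = 0.866925 rad → L = 4.95·(1.336170 + 4.965952 + 0.866925) = 4.95·7.169047 = 35.486785 m
LRL: c = (6 − d² + 2cos(α−β) − 2d(sin α − sin β))/8 = 0.660179; p = 2π − arccos c = 5.433446 rad; φ = atan2(cos β − cos α, d + sin α − sin β) = -1.850457 rad; t = (φ − α + p/2) mod 2π = 1.308981 rad, q = (β − α − t + p) mod 2π = 0.604136 rad → L = 4.95·(1.308981 + 5.433446 + 0.604136) = 4.95·7.346562 = 36.365483 m
Shortest: RLR with L = 35.486785 m ≈ 35.4868 m
Convert RLR to answer units (arcs ×180/π): t = 1.336170·180/π = 76.5569°, p = 4.965952·180/π = 284.5281°, q = 0.866925·180/π = 49.6712°, L = 35.4868 m.

RLR: t = 76.5569°, p = 284.5281°, q = 49.6712°, L = 35.4868 m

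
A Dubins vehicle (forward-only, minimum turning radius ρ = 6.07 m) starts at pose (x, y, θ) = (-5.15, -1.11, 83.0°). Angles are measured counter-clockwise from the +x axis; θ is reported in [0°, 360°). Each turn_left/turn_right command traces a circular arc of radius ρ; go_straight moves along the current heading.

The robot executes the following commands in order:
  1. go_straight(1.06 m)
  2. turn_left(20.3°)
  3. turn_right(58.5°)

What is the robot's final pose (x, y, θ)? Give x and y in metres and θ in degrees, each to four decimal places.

set_pose: (x, y, θ) = (-5.1500, -1.1100, 83.0000°), ρ = 6.07
go_straight(1.06): x += 1.06·cos θ, y += 1.06·sin θ → (-5.0208, -0.0579, 83.0000°)
turn_left(20.3°): centre at ρ to the left, rotate +20.3° → (-5.1384, 2.0782, 103.3000°)
turn_right(58.5°): centre at ρ to the right, rotate −58.5° → (-3.5083, 7.7817, 44.8000°)

(-3.5083, 7.7817, 44.8000°)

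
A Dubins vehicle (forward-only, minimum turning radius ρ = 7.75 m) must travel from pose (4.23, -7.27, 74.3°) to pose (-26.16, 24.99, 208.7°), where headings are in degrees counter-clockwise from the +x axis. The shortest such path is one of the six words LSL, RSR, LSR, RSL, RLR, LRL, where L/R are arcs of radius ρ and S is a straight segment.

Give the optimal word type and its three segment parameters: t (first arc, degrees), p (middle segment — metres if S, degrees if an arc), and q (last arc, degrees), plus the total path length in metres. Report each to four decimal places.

LSL: t = 55.1223°, p = 30.2464 m, q = 79.2777°, L = 48.4258 m

Let ψ = atan2(Δy, Δx) = atan2(32.26, -30.39) = 133.2903° be the start→goal bearing.
Normalize: d = |goal − start| / ρ = 44.319970/7.75 = 5.718706, α = (θ_start − ψ) mod 360° = 301.0097° = 5.253610 rad, β = (θ_goal − ψ) mod 360° = 75.4097° = 1.316147 rad.
Common terms: sin α = -0.857080, cos α = 0.515183, sin β = 0.967752, cos β = 0.251906, cos(α−β) = -0.699663, d² = 32.703595. Work in radians in the unit-radius frame; every candidate has L = ρ·(t + p + q).
LSL: p² = 2 + d² − 2cos(α−β) + 2d(sin α − sin β) = 15.231567; p = √p² = 3.902764; φ = atan2(cos β − cos α, d + sin α − sin β) = -0.067510 rad; t = (φ − α) mod 2π = 0.962065 rad, q = (β − φ) mod 2π = 1.383658 rad → L = 7.75·(0.962065 + 3.902764 + 1.383658) = 7.75·6.248487 = 48.425771 m
RSR: p² = 2 + d² − 2cos(α−β) + 2d(sin β − sin α) = 56.974277; p = √p² = 7.548131; φ = atan2(cos α − cos β, d − sin α + sin β) = 0.034887 rad; t = (α − φ) mod 2π = 5.218723 rad, q = (φ − β) mod 2π = 5.001925 rad → L = 7.75·(5.218723 + 7.548131 + 5.001925) = 7.75·17.768779 = 137.708036 m
LSR: p² = d² − 2 + 2cos(α−β) + 2d(sin α + sin β) = 30.570064; p = √p² = 5.529020; φ = atan2(−cos α − cos β, d + sin α + sin β) − atan2(−2, p) = 0.216246 rad; t = (φ − α) mod 2π = 1.245821 rad, q = (φ − β) mod 2π = 5.183284 rad → L = 7.75·(1.245821 + 5.529020 + 5.183284) = 7.75·11.958125 = 92.675471 m
RSL: p² = d² − 2 + 2cos(α−β) − 2d(sin α + sin β) = 28.038474; p = √p² = 5.295137; φ = atan2(cos α + cos β, d − sin α − sin β) − atan2(2, p) = -0.225200 rad; t = (α − φ) mod 2π = 5.478810 rad, q = (β − φ) mod 2π = 1.541347 rad → L = 7.75·(5.478810 + 5.295137 + 1.541347) = 7.75·12.315294 = 95.443526 m
RLR: c = (6 − d² + 2cos(α−β) + 2d(sin α − sin β))/8 = -6.121785, |c| > 1 → infeasible
LRL: c = (6 − d² + 2cos(α−β) − 2d(sin α − sin β))/8 = -0.903946; p = 2π − arccos c = 3.583481 rad; φ = atan2(cos β − cos α, d + sin α − sin β) = -0.067510 rad; t = (φ − α + p/2) mod 2π = 2.753805 rad, q = (β − α − t + p) mod 2π = 3.175398 rad → L = 7.75·(2.753805 + 3.583481 + 3.175398) = 7.75·9.512684 = 73.723298 m
Shortest: LSL with L = 48.425771 m ≈ 48.4258 m
Convert LSL to answer units (arcs ×180/π): t = 0.962065·180/π = 55.1223°, p = ρ·p = 7.75·3.902764 = 30.2464 m, q = 1.383658·180/π = 79.2777°, L = 48.4258 m.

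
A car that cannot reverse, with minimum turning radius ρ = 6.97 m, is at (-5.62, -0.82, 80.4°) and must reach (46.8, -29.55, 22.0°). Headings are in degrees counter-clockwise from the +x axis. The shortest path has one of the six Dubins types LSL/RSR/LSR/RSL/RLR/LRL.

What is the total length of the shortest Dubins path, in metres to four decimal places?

68.7144 m

Let ψ = atan2(Δy, Δx) = atan2(-28.73, 52.42) = -28.7260° be the start→goal bearing.
Normalize: d = |goal − start| / ρ = 59.776829/6.97 = 8.576303, α = (θ_start − ψ) mod 360° = 109.1260° = 1.904607 rad, β = (θ_goal − ψ) mod 360° = 50.7260° = 0.885335 rad.
Common terms: sin α = 0.944801, cos α = -0.327646, sin β = 0.774127, cos β = 0.633030, cos(α−β) = 0.523986, d² = 73.552966. Work in radians in the unit-radius frame; every candidate has L = ρ·(t + p + q).
LSL: p² = 2 + d² − 2cos(α−β) + 2d(sin α − sin β) = 77.432486; p = √p² = 8.799573; φ = atan2(cos β − cos α, d + sin α − sin β) = 0.109391 rad; t = (φ − α) mod 2π = 4.487969 rad, q = (β − φ) mod 2π = 0.775944 rad → L = 6.97·(4.487969 + 8.799573 + 0.775944) = 6.97·14.063486 = 98.022498 m
RSR: p² = 2 + d² − 2cos(α−β) + 2d(sin β − sin α) = 71.577503; p = √p² = 8.460349; φ = atan2(cos α − cos β, d − sin α + sin β) = -0.113796 rad; t = (α − φ) mod 2π = 2.018403 rad, q = (φ − β) mod 2π = 5.284054 rad → L = 6.97·(2.018403 + 8.460349 + 5.284054) = 6.97·15.762806 = 109.866761 m
LSR: p² = d² − 2 + 2cos(α−β) + 2d(sin α + sin β) = 102.085027; p = √p² = 10.103714; φ = atan2(−cos α − cos β, d + sin α + sin β) − atan2(−2, p) = 0.165767 rad; t = (φ − α) mod 2π = 4.544345 rad, q = (φ − β) mod 2π = 5.563617 rad → L = 6.97·(4.544345 + 10.103714 + 5.563617) = 6.97·20.211675 = 140.875375 m
RSL: p² = d² − 2 + 2cos(α−β) − 2d(sin α + sin β) = 43.116850; p = √p² = 6.566342; φ = atan2(cos α + cos β, d − sin α − sin β) − atan2(2, p) = -0.251152 rad; t = (α − φ) mod 2π = 2.155760 rad, q = (β − φ) mod 2π = 1.136488 rad → L = 6.97·(2.155760 + 6.566342 + 1.136488) = 6.97·9.858590 = 68.714369 m
RLR: c = (6 − d² + 2cos(α−β) + 2d(sin α − sin β))/8 = -7.947188, |c| > 1 → infeasible
LRL: c = (6 − d² + 2cos(α−β) − 2d(sin α − sin β))/8 = -8.679061, |c| > 1 → infeasible
Shortest: RSL with L = 68.714369 m ≈ 68.7144 m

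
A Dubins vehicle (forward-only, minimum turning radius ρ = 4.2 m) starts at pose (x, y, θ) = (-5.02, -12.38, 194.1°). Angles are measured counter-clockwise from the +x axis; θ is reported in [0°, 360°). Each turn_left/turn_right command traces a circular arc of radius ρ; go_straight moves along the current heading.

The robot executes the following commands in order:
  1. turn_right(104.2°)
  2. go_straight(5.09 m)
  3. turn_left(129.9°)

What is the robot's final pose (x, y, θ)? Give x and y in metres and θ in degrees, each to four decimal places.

(-17.1227, 0.0249, 219.8000°)

set_pose: (x, y, θ) = (-5.0200, -12.3800, 194.1000°), ρ = 4.2
turn_right(104.2°): centre at ρ to the right, rotate −104.2° → (-10.2432, -8.2992, 89.9000°)
go_straight(5.09): x += 5.09·cos θ, y += 5.09·sin θ → (-10.2343, -3.2092, 89.9000°)
turn_left(129.9°): centre at ρ to the left, rotate +129.9° → (-17.1227, 0.0249, 219.8000°)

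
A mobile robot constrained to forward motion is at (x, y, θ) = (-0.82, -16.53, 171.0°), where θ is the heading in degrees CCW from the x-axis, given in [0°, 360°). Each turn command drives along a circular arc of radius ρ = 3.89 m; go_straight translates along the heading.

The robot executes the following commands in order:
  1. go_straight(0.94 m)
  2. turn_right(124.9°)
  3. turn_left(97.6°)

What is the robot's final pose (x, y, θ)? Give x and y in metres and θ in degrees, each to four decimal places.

set_pose: (x, y, θ) = (-0.8200, -16.5300, 171.0000°), ρ = 3.89
go_straight(0.94): x += 0.94·cos θ, y += 0.94·sin θ → (-1.7484, -16.3830, 171.0000°)
turn_right(124.9°): centre at ρ to the right, rotate −124.9° → (-3.9428, -9.8435, 46.1000°)
turn_left(97.6°): centre at ρ to the left, rotate +97.6° → (-4.4429, -4.0111, 143.7000°)

(-4.4429, -4.0111, 143.7000°)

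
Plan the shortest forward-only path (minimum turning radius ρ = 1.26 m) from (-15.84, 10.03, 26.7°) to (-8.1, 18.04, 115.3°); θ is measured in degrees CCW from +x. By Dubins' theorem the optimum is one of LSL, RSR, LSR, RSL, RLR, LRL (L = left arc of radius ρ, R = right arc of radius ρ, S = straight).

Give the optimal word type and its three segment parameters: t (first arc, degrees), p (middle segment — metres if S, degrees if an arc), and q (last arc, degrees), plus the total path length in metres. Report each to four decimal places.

Let ψ = atan2(Δy, Δx) = atan2(8.01, 7.74) = 45.9821° be the start→goal bearing.
Normalize: d = |goal − start| / ρ = 11.138568/1.26 = 8.840133, α = (θ_start − ψ) mod 360° = 340.7179° = 5.946649 rad, β = (θ_goal − ψ) mod 360° = 69.3179° = 1.209825 rad.
Common terms: sin α = -0.330220, cos α = 0.943904, sin β = 0.935554, cos β = 0.353183, cos(α−β) = 0.024432, d² = 78.147959. Work in radians in the unit-radius frame; every candidate has L = ρ·(t + p + q).
LSL: p² = 2 + d² − 2cos(α−β) + 2d(sin α − sin β) = 57.719871; p = √p² = 7.597359; φ = atan2(cos β − cos α, d + sin α − sin β) = -0.077832 rad; t = (φ − α) mod 2π = 0.258704 rad, q = (β − φ) mod 2π = 1.287657 rad → L = 1.26·(0.258704 + 7.597359 + 1.287657) = 1.26·9.143721 = 11.521089 m
RSR: p² = 2 + d² − 2cos(α−β) + 2d(sin β − sin α) = 102.478319; p = √p² = 10.123158; φ = atan2(cos α − cos β, d − sin α + sin β) = 0.058387 rad; t = (α − φ) mod 2π = 5.888262 rad, q = (φ − β) mod 2π = 5.131747 rad → L = 1.26·(5.888262 + 10.123158 + 5.131747) = 1.26·21.143166 = 26.640390 m
LSR: p² = d² − 2 + 2cos(α−β) + 2d(sin α + sin β) = 86.899299; p = √p² = 9.321979; φ = atan2(−cos α − cos β, d + sin α + sin β) − atan2(−2, p) = 0.074873 rad; t = (φ − α) mod 2π = 0.411409 rad, q = (φ − β) mod 2π = 5.148233 rad → L = 1.26·(0.411409 + 9.321979 + 5.148233) = 1.26·14.881621 = 18.750843 m
RSL: p² = d² − 2 + 2cos(α−β) − 2d(sin α + sin β) = 65.494348; p = √p² = 8.092858; φ = atan2(cos α + cos β, d − sin α − sin β) − atan2(2, p) = -0.086048 rad; t = (α − φ) mod 2π = 6.032697 rad, q = (β − φ) mod 2π = 1.295873 rad → L = 1.26·(6.032697 + 8.092858 + 1.295873) = 1.26·15.421428 = 19.430999 m
RLR: c = (6 − d² + 2cos(α−β) + 2d(sin α − sin β))/8 = -11.809790, |c| > 1 → infeasible
LRL: c = (6 − d² + 2cos(α−β) − 2d(sin α − sin β))/8 = -6.214984, |c| > 1 → infeasible
Shortest: LSL with L = 11.521089 m ≈ 11.5211 m
Convert LSL to answer units (arcs ×180/π): t = 0.258704·180/π = 14.8227°, p = ρ·p = 1.26·7.597359 = 9.5727 m, q = 1.287657·180/π = 73.7773°, L = 11.5211 m.

LSL: t = 14.8227°, p = 9.5727 m, q = 73.7773°, L = 11.5211 m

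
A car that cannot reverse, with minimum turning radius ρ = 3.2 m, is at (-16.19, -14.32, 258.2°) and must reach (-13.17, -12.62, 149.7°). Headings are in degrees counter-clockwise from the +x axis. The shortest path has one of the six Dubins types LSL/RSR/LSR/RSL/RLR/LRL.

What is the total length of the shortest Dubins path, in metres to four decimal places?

16.6676 m

Let ψ = atan2(Δy, Δx) = atan2(1.70, 3.02) = 29.3758° be the start→goal bearing.
Normalize: d = |goal − start| / ρ = 3.465602/3.2 = 1.083001, α = (θ_start − ψ) mod 360° = 228.8242° = 3.993736 rad, β = (θ_goal − ψ) mod 360° = 120.3242° = 2.100054 rad.
Common terms: sin α = -0.752693, cos α = -0.658371, sin β = 0.863182, cos β = -0.504893, cos(α−β) = -0.317305, d² = 1.172891. Work in radians in the unit-radius frame; every candidate has L = ρ·(t + p + q).
LSL: p² = 2 + d² − 2cos(α−β) + 2d(sin α − sin β) = 0.307511; p = √p² = 0.554537; φ = atan2(cos β − cos α, d + sin α − sin β) = 2.861163 rad; t = (φ − α) mod 2π = 5.150612 rad, q = (β − φ) mod 2π = 5.522076 rad → L = 3.2·(5.150612 + 0.554537 + 5.522076) = 3.2·11.227225 = 35.927121 m
RSR: p² = 2 + d² − 2cos(α−β) + 2d(sin β − sin α) = 7.307489; p = √p² = 2.703237; φ = atan2(cos α − cos β, d − sin α + sin β) = -0.056806 rad; t = (α − φ) mod 2π = 4.050543 rad, q = (φ − β) mod 2π = 4.126325 rad → L = 3.2·(4.050543 + 2.703237 + 4.126325) = 3.2·10.880104 = 34.816334 m
LSR: p² = d² − 2 + 2cos(α−β) + 2d(sin α + sin β) = -1.222400 < 0 → infeasible
RSL: p² = d² − 2 + 2cos(α−β) − 2d(sin α + sin β) = -1.701037 < 0 → infeasible
RLR: c = (6 − d² + 2cos(α−β) + 2d(sin α − sin β))/8 = 0.086564; p = 2π − arccos c = 4.799061 rad; φ = atan2(cos α − cos β, d − sin α + sin β) = -0.056806 rad; t = (α − φ + p/2) mod 2π = 0.166888 rad, q = (α − β − t + p) mod 2π = 0.242670 rad → L = 3.2·(0.166888 + 4.799061 + 0.242670) = 3.2·5.208620 = 16.667583 m
LRL: c = (6 − d² + 2cos(α−β) − 2d(sin α − sin β))/8 = 0.961561; p = 2π − arccos c = 6.005021 rad; φ = atan2(cos β − cos α, d + sin α − sin β) = 2.861163 rad; t = (φ − α + p/2) mod 2π = 1.869937 rad, q = (β − α − t + p) mod 2π = 2.241402 rad → L = 3.2·(1.869937 + 6.005021 + 2.241402) = 3.2·10.116360 = 32.372351 m
Shortest: RLR with L = 16.667583 m ≈ 16.6676 m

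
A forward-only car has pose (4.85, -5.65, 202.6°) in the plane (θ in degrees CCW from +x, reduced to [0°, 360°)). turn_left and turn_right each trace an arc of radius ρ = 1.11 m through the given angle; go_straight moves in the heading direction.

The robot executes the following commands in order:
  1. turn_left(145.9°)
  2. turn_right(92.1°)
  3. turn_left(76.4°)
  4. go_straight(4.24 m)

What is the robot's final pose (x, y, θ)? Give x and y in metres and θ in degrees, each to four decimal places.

(10.2555, -12.2976, 332.8000°)

set_pose: (x, y, θ) = (4.8500, -5.6500, 202.6000°), ρ = 1.11
turn_left(145.9°): centre at ρ to the left, rotate +145.9° → (5.0553, -7.7625, 348.5000°)
turn_right(92.1°): centre at ρ to the right, rotate −92.1° → (5.9128, -9.1112, 256.4000°)
turn_left(76.4°): centre at ρ to the left, rotate +76.4° → (6.4843, -10.3595, 332.8000°)
go_straight(4.24): x += 4.24·cos θ, y += 4.24·sin θ → (10.2555, -12.2976, 332.8000°)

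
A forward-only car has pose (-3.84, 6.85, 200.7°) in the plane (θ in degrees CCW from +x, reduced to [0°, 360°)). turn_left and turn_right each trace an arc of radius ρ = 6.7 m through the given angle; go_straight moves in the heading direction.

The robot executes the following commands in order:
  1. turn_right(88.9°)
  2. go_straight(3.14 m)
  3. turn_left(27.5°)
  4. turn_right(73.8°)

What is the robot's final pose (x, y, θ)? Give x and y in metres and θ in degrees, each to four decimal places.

set_pose: (x, y, θ) = (-3.8400, 6.8500, 200.7000°), ρ = 6.7
turn_right(88.9°): centre at ρ to the right, rotate −88.9° → (-12.4291, 10.6293, 111.8000°)
go_straight(3.14): x += 3.14·cos θ, y += 3.14·sin θ → (-13.5952, 13.5448, 111.8000°)
turn_left(27.5°): centre at ρ to the left, rotate +27.5° → (-15.4470, 16.1361, 139.3000°)
turn_right(73.8°): centre at ρ to the right, rotate −73.8° → (-17.1747, 23.9940, 65.5000°)

(-17.1747, 23.9940, 65.5000°)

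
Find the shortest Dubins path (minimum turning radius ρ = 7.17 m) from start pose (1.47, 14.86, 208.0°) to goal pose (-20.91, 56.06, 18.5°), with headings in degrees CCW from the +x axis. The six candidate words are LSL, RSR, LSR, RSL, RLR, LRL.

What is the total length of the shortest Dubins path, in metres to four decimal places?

Let ψ = atan2(Δy, Δx) = atan2(41.20, -22.38) = 118.5110° be the start→goal bearing.
Normalize: d = |goal − start| / ρ = 46.886079/7.17 = 6.539202, α = (θ_start − ψ) mod 360° = 89.4890° = 1.561878 rad, β = (θ_goal − ψ) mod 360° = 259.9890° = 4.537664 rad.
Common terms: sin α = 0.999960, cos α = 0.008918, sin β = -0.984774, cos β = -0.173837, cos(α−β) = -0.986286, d² = 42.761164. Work in radians in the unit-radius frame; every candidate has L = ρ·(t + p + q).
LSL: p² = 2 + d² − 2cos(α−β) + 2d(sin α − sin β) = 72.690898; p = √p² = 8.525896; φ = atan2(cos β − cos α, d + sin α − sin β) = -0.021437 rad; t = (φ − α) mod 2π = 4.699870 rad, q = (β − φ) mod 2π = 4.559101 rad → L = 7.17·(4.699870 + 8.525896 + 4.559101) = 7.17·17.784867 = 127.517499 m
RSR: p² = 2 + d² − 2cos(α−β) + 2d(sin β − sin α) = 20.776573; p = √p² = 4.558133; φ = atan2(cos α − cos β, d − sin α + sin β) = 0.040105 rad; t = (α − φ) mod 2π = 1.521773 rad, q = (φ − β) mod 2π = 1.785626 rad → L = 7.17·(1.521773 + 4.558133 + 1.785626) = 7.17·7.865532 = 56.395861 m
LSR: p² = d² − 2 + 2cos(α−β) + 2d(sin α + sin β) = 38.987198; p = √p² = 6.243973; φ = atan2(−cos α − cos β, d + sin α + sin β) − atan2(−2, p) = 0.335139 rad; t = (φ − α) mod 2π = 5.056447 rad, q = (φ − β) mod 2π = 2.080660 rad → L = 7.17·(5.056447 + 6.243973 + 2.080660) = 7.17·13.381080 = 95.942343 m
RSL: p² = d² − 2 + 2cos(α−β) − 2d(sin α + sin β) = 38.589987; p = √p² = 6.212084; φ = atan2(cos α + cos β, d − sin α − sin β) − atan2(2, p) = -0.336747 rad; t = (α − φ) mod 2π = 1.898625 rad, q = (β − φ) mod 2π = 4.874411 rad → L = 7.17·(1.898625 + 6.212084 + 4.874411) = 7.17·12.985120 = 93.103313 m
RLR: c = (6 − d² + 2cos(α−β) + 2d(sin α − sin β))/8 = -1.597072, |c| > 1 → infeasible
LRL: c = (6 − d² + 2cos(α−β) − 2d(sin α − sin β))/8 = -8.086362, |c| > 1 → infeasible
Shortest: RSR with L = 56.395861 m ≈ 56.3959 m

56.3959 m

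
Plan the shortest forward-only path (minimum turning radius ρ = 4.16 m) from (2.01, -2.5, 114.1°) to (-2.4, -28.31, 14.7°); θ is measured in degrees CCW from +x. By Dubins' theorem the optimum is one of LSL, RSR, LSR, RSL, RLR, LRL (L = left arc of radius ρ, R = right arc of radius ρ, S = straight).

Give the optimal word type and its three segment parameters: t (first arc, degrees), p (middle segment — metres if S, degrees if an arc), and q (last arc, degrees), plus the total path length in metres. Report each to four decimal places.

Let ψ = atan2(Δy, Δx) = atan2(-25.81, -4.41) = -99.6962° be the start→goal bearing.
Normalize: d = |goal − start| / ρ = 26.184045/4.16 = 6.294242, α = (θ_start − ψ) mod 360° = 213.7962° = 3.731447 rad, β = (θ_goal − ψ) mod 360° = 114.3962° = 1.996590 rad.
Common terms: sin α = -0.556240, cos α = -0.831022, sin β = 0.910711, cos β = -0.413043, cos(α−β) = -0.163326, d² = 39.617476. Work in radians in the unit-radius frame; every candidate has L = ρ·(t + p + q).
LSL: p² = 2 + d² − 2cos(α−β) + 2d(sin α − sin β) = 23.477438; p = √p² = 4.845352; φ = atan2(cos β − cos α, d + sin α − sin β) = 0.086371 rad; t = (φ − α) mod 2π = 2.638110 rad, q = (β − φ) mod 2π = 1.910218 rad → L = 4.16·(2.638110 + 4.845352 + 1.910218) = 4.16·9.393680 = 39.077710 m
RSR: p² = 2 + d² − 2cos(α−β) + 2d(sin β − sin α) = 60.410819; p = √p² = 7.772440; φ = atan2(cos α − cos β, d − sin α + sin β) = -0.053803 rad; t = (α − φ) mod 2π = 3.785250 rad, q = (φ − β) mod 2π = 4.232793 rad → L = 4.16·(3.785250 + 7.772440 + 4.232793) = 4.16·15.790482 = 65.688406 m
LSR: p² = d² − 2 + 2cos(α−β) + 2d(sin α + sin β) = 41.753084; p = √p² = 6.461663; φ = atan2(−cos α − cos β, d + sin α + sin β) − atan2(−2, p) = 0.485140 rad; t = (φ − α) mod 2π = 3.036879 rad, q = (φ − β) mod 2π = 4.771736 rad → L = 4.16·(3.036879 + 6.461663 + 4.771736) = 4.16·14.270278 = 59.364356 m
RSL: p² = d² − 2 + 2cos(α−β) − 2d(sin α + sin β) = 32.828565; p = √p² = 5.729622; φ = atan2(cos α + cos β, d − sin α − sin β) − atan2(2, p) = -0.542302 rad; t = (α − φ) mod 2π = 4.273749 rad, q = (β − φ) mod 2π = 2.538892 rad → L = 4.16·(4.273749 + 5.729622 + 2.538892) = 4.16·12.542262 = 52.175811 m
RLR: c = (6 − d² + 2cos(α−β) + 2d(sin α − sin β))/8 = -6.551352, |c| > 1 → infeasible
LRL: c = (6 − d² + 2cos(α−β) − 2d(sin α − sin β))/8 = -1.934680, |c| > 1 → infeasible
Shortest: LSL with L = 39.077710 m ≈ 39.0777 m
Convert LSL to answer units (arcs ×180/π): t = 2.638110·180/π = 151.1526°, p = ρ·p = 4.16·4.845352 = 20.1567 m, q = 1.910218·180/π = 109.4474°, L = 39.0777 m.

LSL: t = 151.1526°, p = 20.1567 m, q = 109.4474°, L = 39.0777 m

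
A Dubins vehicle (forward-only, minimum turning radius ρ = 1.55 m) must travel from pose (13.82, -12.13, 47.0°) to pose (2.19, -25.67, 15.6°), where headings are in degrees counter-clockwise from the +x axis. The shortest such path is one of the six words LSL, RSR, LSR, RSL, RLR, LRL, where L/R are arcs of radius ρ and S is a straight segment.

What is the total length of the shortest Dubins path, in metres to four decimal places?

25.9429 m

Let ψ = atan2(Δy, Δx) = atan2(-13.54, -11.63) = -130.6605° be the start→goal bearing.
Normalize: d = |goal − start| / ρ = 17.849048/1.55 = 11.515515, α = (θ_start − ψ) mod 360° = 177.6605° = 3.100760 rad, β = (θ_goal − ψ) mod 360° = 146.2605° = 2.552727 rad.
Common terms: sin α = 0.040821, cos α = -0.999166, sin β = 0.555418, cos β = -0.831571, cos(α−β) = 0.853551, d² = 132.607076. Work in radians in the unit-radius frame; every candidate has L = ρ·(t + p + q).
LSL: p² = 2 + d² − 2cos(α−β) + 2d(sin α − sin β) = 121.048272; p = √p² = 11.002194; φ = atan2(cos β − cos α, d + sin α − sin β) = 0.015233 rad; t = (φ − α) mod 2π = 3.197658 rad, q = (β − φ) mod 2π = 2.537494 rad → L = 1.55·(3.197658 + 11.002194 + 2.537494) = 1.55·16.737346 = 25.942886 m
RSR: p² = 2 + d² − 2cos(α−β) + 2d(sin β − sin α) = 144.751677; p = √p² = 12.031279; φ = atan2(cos α − cos β, d − sin α + sin β) = -0.013930 rad; t = (α − φ) mod 2π = 3.114691 rad, q = (φ − β) mod 2π = 3.716528 rad → L = 1.55·(3.114691 + 12.031279 + 3.716528) = 1.55·18.862498 = 29.236872 m
LSR: p² = d² − 2 + 2cos(α−β) + 2d(sin α + sin β) = 146.046175; p = √p² = 12.084957; φ = atan2(−cos α − cos β, d + sin α + sin β) − atan2(−2, p) = 0.314027 rad; t = (φ − α) mod 2π = 3.496452 rad, q = (φ − β) mod 2π = 4.044485 rad → L = 1.55·(3.496452 + 12.084957 + 4.044485) = 1.55·19.625893 = 30.420134 m
RSL: p² = d² − 2 + 2cos(α−β) − 2d(sin α + sin β) = 118.582180; p = √p² = 10.889545; φ = atan2(cos α + cos β, d − sin α − sin β) − atan2(2, p) = -0.347754 rad; t = (α − φ) mod 2π = 3.448515 rad, q = (β − φ) mod 2π = 2.900481 rad → L = 1.55·(3.448515 + 10.889545 + 2.900481) = 1.55·17.238540 = 26.719738 m
RLR: c = (6 − d² + 2cos(α−β) + 2d(sin α − sin β))/8 = -17.093960, |c| > 1 → infeasible
LRL: c = (6 − d² + 2cos(α−β) − 2d(sin α − sin β))/8 = -14.131034, |c| > 1 → infeasible
Shortest: LSL with L = 25.942886 m ≈ 25.9429 m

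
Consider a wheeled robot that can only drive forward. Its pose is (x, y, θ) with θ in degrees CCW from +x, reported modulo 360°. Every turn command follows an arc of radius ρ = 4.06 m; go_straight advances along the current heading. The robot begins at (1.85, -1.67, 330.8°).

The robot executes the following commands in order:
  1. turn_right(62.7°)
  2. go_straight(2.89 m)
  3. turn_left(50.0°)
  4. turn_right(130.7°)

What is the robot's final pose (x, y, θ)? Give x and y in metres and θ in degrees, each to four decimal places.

set_pose: (x, y, θ) = (1.8500, -1.6700, 330.8000°), ρ = 4.06
turn_right(62.7°): centre at ρ to the right, rotate −62.7° → (3.9271, -5.3487, 268.1000°)
go_straight(2.89): x += 2.89·cos θ, y += 2.89·sin θ → (3.8312, -8.2371, 268.1000°)
turn_left(50.0°): centre at ρ to the left, rotate +50.0° → (5.1776, -11.3936, 318.1000°)
turn_right(130.7°): centre at ρ to the right, rotate −130.7° → (2.9891, -18.4417, 187.4000°)

(2.9891, -18.4417, 187.4000°)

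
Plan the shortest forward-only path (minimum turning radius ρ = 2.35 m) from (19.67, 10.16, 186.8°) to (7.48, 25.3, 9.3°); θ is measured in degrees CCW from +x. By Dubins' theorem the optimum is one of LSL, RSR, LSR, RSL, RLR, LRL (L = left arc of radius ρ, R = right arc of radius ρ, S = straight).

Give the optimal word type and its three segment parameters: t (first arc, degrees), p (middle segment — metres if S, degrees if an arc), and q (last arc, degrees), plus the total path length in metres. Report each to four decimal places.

Let ψ = atan2(Δy, Δx) = atan2(15.14, -12.19) = 128.8393° be the start→goal bearing.
Normalize: d = |goal − start| / ρ = 19.437482/2.35 = 8.271269, α = (θ_start − ψ) mod 360° = 57.9607° = 1.011604 rad, β = (θ_goal − ψ) mod 360° = 240.4607° = 4.196830 rad.
Common terms: sin α = 0.847684, cos α = 0.530502, sin β = -0.870017, cos β = -0.493021, cos(α−β) = -0.999048, d² = 68.413889. Work in radians in the unit-radius frame; every candidate has L = ρ·(t + p + q).
LSL: p² = 2 + d² − 2cos(α−β) + 2d(sin α − sin β) = 100.827124; p = √p² = 10.041271; φ = atan2(cos β − cos α, d + sin α − sin β) = -0.102109 rad; t = (φ − α) mod 2π = 5.169472 rad, q = (β − φ) mod 2π = 4.298939 rad → L = 2.35·(5.169472 + 10.041271 + 4.298939) = 2.35·19.509682 = 45.847753 m
RSR: p² = 2 + d² − 2cos(α−β) + 2d(sin β − sin α) = 43.996846; p = √p² = 6.633012; φ = atan2(cos α − cos β, d − sin α + sin β) = 0.154926 rad; t = (α − φ) mod 2π = 0.856678 rad, q = (φ − β) mod 2π = 2.241282 rad → L = 2.35·(0.856678 + 6.633012 + 2.241282) = 2.35·9.730971 = 22.867782 m
LSR: p² = d² − 2 + 2cos(α−β) + 2d(sin α + sin β) = 64.046342; p = √p² = 8.002896; φ = atan2(−cos α − cos β, d + sin α + sin β) − atan2(−2, p) = 0.240350 rad; t = (φ − α) mod 2π = 5.511931 rad, q = (φ − β) mod 2π = 2.326705 rad → L = 2.35·(5.511931 + 8.002896 + 2.326705) = 2.35·15.841532 = 37.227600 m
RSL: p² = d² − 2 + 2cos(α−β) − 2d(sin α + sin β) = 64.785242; p = √p² = 8.048928; φ = atan2(cos α + cos β, d − sin α − sin β) − atan2(2, p) = -0.239029 rad; t = (α − φ) mod 2π = 1.250633 rad, q = (β − φ) mod 2π = 4.435859 rad → L = 2.35·(1.250633 + 8.048928 + 4.435859) = 2.35·13.735420 = 32.278236 m
RLR: c = (6 − d² + 2cos(α−β) + 2d(sin α − sin β))/8 = -4.499606, |c| > 1 → infeasible
LRL: c = (6 − d² + 2cos(α−β) − 2d(sin α − sin β))/8 = -11.603391, |c| > 1 → infeasible
Shortest: RSR with L = 22.867782 m ≈ 22.8678 m
Convert RSR to answer units (arcs ×180/π): t = 0.856678·180/π = 49.0840°, p = ρ·p = 2.35·6.633012 = 15.5876 m, q = 2.241282·180/π = 128.4160°, L = 22.8678 m.

RSR: t = 49.0840°, p = 15.5876 m, q = 128.4160°, L = 22.8678 m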